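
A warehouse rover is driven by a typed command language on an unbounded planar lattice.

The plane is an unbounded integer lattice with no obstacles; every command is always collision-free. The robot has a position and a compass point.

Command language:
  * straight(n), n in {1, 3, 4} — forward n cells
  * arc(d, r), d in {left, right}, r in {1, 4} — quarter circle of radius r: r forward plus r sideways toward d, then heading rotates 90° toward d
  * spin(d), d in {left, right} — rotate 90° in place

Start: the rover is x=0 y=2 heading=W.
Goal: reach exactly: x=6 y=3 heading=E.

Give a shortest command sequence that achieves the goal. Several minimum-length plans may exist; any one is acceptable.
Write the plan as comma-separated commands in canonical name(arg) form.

initial: x=0 y=2 heading=W
step 1 (arc(right, 1)): x=-1 y=3 heading=N
step 2 (spin(right)): x=-1 y=3 heading=E
step 3 (straight(4)): x=3 y=3 heading=E
step 4 (straight(3)): x=6 y=3 heading=E
no 3-step plan works, so 4 is optimal.

arc(right, 1), spin(right), straight(4), straight(3)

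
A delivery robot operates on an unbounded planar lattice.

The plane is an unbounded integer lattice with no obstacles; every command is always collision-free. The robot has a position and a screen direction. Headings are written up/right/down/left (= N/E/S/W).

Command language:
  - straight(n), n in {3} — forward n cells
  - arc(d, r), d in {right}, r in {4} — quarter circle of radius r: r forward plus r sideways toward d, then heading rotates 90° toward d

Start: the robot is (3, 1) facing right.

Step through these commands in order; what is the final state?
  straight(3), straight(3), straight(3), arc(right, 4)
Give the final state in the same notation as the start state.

(16, -3) facing down

start: (3, 1) facing right
t=1 straight(3) ⇒ (6, 1) facing right
t=2 straight(3) ⇒ (9, 1) facing right
t=3 straight(3) ⇒ (12, 1) facing right
t=4 arc(right, 4) ⇒ (16, -3) facing down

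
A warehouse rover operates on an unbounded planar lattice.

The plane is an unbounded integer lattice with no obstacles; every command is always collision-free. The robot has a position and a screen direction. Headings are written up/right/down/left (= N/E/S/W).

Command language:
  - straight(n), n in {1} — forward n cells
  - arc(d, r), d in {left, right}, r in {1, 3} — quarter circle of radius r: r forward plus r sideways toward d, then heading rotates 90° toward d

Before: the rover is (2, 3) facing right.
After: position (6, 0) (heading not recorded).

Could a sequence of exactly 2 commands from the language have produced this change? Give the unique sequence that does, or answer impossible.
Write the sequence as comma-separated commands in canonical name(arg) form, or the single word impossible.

straight(1), arc(right, 3)

key: order matters: swapping straight(1) and arc(right, 3) lands elsewhere
initial: (2, 3) facing right
1. straight(1) → (3, 3) facing right
2. arc(right, 3) → (6, 0) facing down
all 25 alternatives checked — unique.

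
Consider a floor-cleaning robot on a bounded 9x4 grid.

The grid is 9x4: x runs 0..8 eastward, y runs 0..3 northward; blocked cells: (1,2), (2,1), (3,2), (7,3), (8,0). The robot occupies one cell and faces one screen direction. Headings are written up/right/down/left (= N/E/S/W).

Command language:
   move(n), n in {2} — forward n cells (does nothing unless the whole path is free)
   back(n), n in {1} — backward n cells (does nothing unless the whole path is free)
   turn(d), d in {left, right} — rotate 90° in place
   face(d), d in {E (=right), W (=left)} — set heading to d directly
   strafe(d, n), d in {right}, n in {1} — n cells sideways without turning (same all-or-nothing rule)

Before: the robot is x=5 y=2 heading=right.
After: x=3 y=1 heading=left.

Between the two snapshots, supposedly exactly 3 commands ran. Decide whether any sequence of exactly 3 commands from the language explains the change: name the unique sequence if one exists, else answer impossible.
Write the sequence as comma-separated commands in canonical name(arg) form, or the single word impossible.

key: position moved to (3,1) AND the heading swung to W — translation plus rotation needed
begin: x=5 y=2 heading=right
step 1 (strafe(right, 1)): x=5 y=1 heading=right
step 2 (face(W)): x=5 y=1 heading=left
step 3 (move(2)): x=3 y=1 heading=left
no rival 3-sequence matches.

strafe(right, 1), face(W), move(2)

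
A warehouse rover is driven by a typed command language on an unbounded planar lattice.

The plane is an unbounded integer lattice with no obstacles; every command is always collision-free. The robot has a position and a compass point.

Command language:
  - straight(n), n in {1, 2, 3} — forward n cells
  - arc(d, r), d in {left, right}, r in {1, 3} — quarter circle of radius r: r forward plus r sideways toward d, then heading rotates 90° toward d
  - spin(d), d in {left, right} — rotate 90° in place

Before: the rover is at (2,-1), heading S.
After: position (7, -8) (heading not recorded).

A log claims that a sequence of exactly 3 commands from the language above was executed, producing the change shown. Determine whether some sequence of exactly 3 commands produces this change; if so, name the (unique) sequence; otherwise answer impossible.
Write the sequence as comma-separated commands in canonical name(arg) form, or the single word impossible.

key: order matters: swapping arc(left, 3) and arc(right, 1) lands elsewhere
initial: at (2,-1), heading S
1. arc(left, 3) → at (5,-4), heading E
2. arc(right, 3) → at (8,-7), heading S
3. arc(right, 1) → at (7,-8), heading W
no rival 3-sequence matches.

arc(left, 3), arc(right, 3), arc(right, 1)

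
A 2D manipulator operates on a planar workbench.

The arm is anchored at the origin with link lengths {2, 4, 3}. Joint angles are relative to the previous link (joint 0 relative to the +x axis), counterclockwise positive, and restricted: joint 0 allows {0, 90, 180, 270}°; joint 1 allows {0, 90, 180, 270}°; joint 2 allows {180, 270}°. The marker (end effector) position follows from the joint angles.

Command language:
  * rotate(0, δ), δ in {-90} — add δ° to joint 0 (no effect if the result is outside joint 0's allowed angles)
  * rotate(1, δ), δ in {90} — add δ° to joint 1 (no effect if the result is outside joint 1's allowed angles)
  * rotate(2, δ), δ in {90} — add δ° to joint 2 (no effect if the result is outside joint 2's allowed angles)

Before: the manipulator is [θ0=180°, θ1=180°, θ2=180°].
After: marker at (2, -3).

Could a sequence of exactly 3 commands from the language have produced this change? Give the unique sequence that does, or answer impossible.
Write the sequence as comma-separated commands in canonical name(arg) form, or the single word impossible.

rotate(2, 90), rotate(2, 90), rotate(2, 90)

initial: [θ0=180°, θ1=180°, θ2=180°]
[1] after rotate(2, 90): [θ0=180°, θ1=180°, θ2=270°]
[2] after rotate(2, 90): [θ0=180°, θ1=180°, θ2=270°]
[3] after rotate(2, 90): [θ0=180°, θ1=180°, θ2=270°]
uniquely the one of 27 3-step routes that fits.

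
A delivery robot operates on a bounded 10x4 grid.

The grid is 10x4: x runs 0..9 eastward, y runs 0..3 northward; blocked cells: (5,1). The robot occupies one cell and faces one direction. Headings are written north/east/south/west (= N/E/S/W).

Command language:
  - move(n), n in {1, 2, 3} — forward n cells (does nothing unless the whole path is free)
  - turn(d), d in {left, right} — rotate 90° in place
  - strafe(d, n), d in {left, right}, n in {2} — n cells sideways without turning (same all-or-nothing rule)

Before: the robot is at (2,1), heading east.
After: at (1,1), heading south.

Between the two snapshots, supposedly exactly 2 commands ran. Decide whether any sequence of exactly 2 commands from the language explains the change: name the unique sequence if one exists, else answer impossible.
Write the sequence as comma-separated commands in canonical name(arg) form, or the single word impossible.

all 49 sequences checked — none match.

impossible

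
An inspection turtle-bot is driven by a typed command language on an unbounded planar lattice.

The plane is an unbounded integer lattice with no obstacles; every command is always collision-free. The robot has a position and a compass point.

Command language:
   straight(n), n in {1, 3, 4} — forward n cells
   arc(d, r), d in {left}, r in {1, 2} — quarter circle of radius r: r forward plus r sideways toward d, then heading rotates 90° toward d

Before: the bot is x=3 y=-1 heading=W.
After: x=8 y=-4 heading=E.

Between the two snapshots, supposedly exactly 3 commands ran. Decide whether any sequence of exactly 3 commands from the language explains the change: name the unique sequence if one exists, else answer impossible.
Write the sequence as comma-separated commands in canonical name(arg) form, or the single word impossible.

key: order matters: swapping arc(left, 1) and straight(4) lands elsewhere
initial: x=3 y=-1 heading=W
step 1 (arc(left, 1)): x=2 y=-2 heading=S
step 2 (arc(left, 2)): x=4 y=-4 heading=E
step 3 (straight(4)): x=8 y=-4 heading=E
no other 3-command option fits: unique.

arc(left, 1), arc(left, 2), straight(4)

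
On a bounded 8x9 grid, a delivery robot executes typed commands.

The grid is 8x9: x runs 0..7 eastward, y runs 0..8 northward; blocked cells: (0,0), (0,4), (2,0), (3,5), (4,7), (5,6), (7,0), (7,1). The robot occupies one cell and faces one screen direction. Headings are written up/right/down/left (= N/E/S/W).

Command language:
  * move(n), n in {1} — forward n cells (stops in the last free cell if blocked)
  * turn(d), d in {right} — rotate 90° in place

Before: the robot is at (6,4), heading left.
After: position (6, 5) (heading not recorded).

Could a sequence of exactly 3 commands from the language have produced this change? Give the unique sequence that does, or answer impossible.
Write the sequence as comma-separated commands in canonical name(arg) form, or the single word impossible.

turn(right), move(1), turn(right)

begin: at (6,4), heading left
[1] after turn(right): at (6,4), heading up
[2] after move(1): at (6,5), heading up
[3] after turn(right): at (6,5), heading right
no rival 3-sequence matches.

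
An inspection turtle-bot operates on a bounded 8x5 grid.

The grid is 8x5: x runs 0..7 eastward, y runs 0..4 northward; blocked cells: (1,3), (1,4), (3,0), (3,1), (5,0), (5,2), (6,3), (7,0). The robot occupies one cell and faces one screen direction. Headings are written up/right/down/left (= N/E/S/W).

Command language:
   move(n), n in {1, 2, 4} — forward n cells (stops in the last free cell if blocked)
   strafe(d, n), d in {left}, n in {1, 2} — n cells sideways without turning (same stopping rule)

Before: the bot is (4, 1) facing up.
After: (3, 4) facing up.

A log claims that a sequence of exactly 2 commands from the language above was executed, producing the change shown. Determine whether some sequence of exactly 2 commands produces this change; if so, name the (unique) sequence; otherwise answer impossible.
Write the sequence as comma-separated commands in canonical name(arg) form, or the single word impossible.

key: move(4) runs into the grid edge before its full distance
begin: (4, 1) facing up
step 1 (move(4)): (4, 4) facing up
step 2 (strafe(left, 1)): (3, 4) facing up
no rival 2-sequence matches.

move(4), strafe(left, 1)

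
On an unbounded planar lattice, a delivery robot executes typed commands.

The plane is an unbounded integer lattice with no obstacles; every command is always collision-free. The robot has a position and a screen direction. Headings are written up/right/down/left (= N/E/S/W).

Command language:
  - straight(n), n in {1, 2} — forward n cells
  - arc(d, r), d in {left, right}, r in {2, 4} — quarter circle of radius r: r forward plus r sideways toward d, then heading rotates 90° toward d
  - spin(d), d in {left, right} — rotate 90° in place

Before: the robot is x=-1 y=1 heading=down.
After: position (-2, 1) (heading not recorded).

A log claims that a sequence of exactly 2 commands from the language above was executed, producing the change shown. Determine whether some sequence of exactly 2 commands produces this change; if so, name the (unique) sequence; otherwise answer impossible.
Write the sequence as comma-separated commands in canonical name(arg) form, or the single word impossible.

spin(right), straight(1)

key: running straight(1) before spin(right) would end elsewhere — order is forced
start: x=-1 y=1 heading=down
[1] after spin(right): x=-1 y=1 heading=left
[2] after straight(1): x=-2 y=1 heading=left
uniquely the one of 64 2-step routes that fits.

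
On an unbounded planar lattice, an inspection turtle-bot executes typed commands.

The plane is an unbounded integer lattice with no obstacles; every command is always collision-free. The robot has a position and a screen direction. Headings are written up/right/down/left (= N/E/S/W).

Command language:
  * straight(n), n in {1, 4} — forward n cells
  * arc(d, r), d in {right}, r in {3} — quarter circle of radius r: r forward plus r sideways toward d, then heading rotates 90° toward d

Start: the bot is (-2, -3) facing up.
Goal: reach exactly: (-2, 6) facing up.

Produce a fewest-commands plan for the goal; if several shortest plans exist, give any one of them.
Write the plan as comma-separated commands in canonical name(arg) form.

begin: (-2, -3) facing up
step 1 (straight(1)): (-2, -2) facing up
step 2 (straight(4)): (-2, 2) facing up
step 3 (straight(4)): (-2, 6) facing up
no 2-step plan works, so 3 is optimal.

straight(1), straight(4), straight(4)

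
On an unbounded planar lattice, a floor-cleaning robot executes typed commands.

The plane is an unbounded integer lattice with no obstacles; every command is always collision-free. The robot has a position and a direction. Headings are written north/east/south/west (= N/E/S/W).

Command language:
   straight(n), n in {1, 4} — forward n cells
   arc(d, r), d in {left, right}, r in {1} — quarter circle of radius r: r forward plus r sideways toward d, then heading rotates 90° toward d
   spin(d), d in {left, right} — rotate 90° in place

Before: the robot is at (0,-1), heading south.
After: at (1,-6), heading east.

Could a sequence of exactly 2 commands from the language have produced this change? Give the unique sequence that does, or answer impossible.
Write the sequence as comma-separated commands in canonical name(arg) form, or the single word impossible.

straight(4), arc(left, 1)

key: position moved to (1,-6) AND the heading swung to E — translation plus rotation needed
from: at (0,-1), heading south
step 1 (straight(4)): at (0,-5), heading south
step 2 (arc(left, 1)): at (1,-6), heading east
no other 2-command option fits: unique.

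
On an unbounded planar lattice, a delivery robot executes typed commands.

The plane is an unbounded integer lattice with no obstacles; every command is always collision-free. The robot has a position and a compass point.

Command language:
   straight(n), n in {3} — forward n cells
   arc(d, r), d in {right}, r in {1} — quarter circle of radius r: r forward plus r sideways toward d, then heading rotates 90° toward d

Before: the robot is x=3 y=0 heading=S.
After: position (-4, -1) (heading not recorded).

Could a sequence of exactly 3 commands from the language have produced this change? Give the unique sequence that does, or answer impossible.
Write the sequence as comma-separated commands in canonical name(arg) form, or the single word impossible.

key: order matters: swapping arc(right, 1) and straight(3) lands elsewhere
begin: x=3 y=0 heading=S
1. arc(right, 1) → x=2 y=-1 heading=W
2. straight(3) → x=-1 y=-1 heading=W
3. straight(3) → x=-4 y=-1 heading=W
all 8 alternatives checked — unique.

arc(right, 1), straight(3), straight(3)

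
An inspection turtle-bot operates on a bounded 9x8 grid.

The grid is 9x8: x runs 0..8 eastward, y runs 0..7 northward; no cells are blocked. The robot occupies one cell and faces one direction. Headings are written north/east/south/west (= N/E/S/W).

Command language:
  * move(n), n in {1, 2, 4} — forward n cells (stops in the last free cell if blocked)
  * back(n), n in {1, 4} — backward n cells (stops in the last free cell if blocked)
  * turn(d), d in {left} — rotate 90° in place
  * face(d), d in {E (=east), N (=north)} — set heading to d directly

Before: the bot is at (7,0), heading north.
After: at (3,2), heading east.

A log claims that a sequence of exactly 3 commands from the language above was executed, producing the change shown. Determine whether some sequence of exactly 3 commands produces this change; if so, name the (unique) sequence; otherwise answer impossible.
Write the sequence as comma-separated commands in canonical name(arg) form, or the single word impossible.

key: order matters: swapping move(2) and back(4) lands elsewhere
begin: at (7,0), heading north
step 1 (move(2)): at (7,2), heading north
step 2 (face(E)): at (7,2), heading east
step 3 (back(4)): at (3,2), heading east
no rival 3-sequence matches.

move(2), face(E), back(4)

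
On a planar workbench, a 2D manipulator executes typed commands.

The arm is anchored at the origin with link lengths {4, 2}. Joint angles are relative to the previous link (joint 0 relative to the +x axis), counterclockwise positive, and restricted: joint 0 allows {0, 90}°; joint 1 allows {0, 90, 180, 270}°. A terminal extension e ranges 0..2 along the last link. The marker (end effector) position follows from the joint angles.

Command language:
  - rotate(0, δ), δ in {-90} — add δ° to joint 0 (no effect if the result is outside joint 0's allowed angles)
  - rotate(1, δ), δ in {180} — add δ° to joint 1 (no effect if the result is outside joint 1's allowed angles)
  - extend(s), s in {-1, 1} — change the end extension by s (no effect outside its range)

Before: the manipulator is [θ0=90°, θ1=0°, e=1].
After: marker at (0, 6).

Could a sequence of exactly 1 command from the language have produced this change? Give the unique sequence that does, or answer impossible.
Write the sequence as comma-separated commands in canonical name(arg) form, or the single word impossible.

begin: [θ0=90°, θ1=0°, e=1]
t=1 extend(-1) ⇒ [θ0=90°, θ1=0°, e=0]
no rival 1-sequence matches.

extend(-1)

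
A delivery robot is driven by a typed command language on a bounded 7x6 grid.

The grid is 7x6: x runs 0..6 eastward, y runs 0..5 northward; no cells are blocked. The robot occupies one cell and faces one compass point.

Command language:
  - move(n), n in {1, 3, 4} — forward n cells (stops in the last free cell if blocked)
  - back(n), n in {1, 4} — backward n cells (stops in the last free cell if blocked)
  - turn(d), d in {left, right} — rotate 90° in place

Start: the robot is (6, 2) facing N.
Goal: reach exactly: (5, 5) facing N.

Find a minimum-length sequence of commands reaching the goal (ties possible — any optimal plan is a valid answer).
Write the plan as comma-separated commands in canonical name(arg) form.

turn(left), move(1), turn(right), move(4)

t0: (6, 2) facing N
t=1 turn(left) ⇒ (6, 2) facing W
t=2 move(1) ⇒ (5, 2) facing W
t=3 turn(right) ⇒ (5, 2) facing N
t=4 move(4) ⇒ (5, 5) facing N
shorter routes all fall short; 4 is best.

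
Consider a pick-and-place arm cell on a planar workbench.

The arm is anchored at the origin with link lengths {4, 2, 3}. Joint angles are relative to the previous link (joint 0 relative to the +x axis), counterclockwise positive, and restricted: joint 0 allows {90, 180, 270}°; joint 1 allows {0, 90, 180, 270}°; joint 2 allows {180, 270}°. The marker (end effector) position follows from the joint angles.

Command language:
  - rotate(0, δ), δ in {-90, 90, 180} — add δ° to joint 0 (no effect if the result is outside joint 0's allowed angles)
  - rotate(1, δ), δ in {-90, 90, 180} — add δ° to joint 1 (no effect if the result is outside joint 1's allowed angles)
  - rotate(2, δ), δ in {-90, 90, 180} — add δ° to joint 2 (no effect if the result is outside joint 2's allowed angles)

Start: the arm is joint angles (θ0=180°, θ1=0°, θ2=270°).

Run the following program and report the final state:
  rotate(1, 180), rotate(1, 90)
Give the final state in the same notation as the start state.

initial: joint angles (θ0=180°, θ1=0°, θ2=270°)
1. rotate(1, 180) → joint angles (θ0=180°, θ1=180°, θ2=270°)
2. rotate(1, 90) → joint angles (θ0=180°, θ1=270°, θ2=270°)

joint angles (θ0=180°, θ1=270°, θ2=270°)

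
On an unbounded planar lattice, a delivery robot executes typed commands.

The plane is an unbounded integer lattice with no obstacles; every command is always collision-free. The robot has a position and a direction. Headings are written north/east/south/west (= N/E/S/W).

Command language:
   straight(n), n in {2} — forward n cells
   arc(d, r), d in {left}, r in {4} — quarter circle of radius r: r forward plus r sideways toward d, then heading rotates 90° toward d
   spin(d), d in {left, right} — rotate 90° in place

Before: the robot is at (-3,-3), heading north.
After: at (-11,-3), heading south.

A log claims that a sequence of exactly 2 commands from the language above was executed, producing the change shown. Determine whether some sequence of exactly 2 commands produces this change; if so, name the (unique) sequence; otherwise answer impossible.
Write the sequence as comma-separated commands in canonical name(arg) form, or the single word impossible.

key: cell and facing (now S) both changed — the 2 commands mix motion and turning
from: at (-3,-3), heading north
[1] after arc(left, 4): at (-7,1), heading west
[2] after arc(left, 4): at (-11,-3), heading south
all 16 alternatives checked — unique.

arc(left, 4), arc(left, 4)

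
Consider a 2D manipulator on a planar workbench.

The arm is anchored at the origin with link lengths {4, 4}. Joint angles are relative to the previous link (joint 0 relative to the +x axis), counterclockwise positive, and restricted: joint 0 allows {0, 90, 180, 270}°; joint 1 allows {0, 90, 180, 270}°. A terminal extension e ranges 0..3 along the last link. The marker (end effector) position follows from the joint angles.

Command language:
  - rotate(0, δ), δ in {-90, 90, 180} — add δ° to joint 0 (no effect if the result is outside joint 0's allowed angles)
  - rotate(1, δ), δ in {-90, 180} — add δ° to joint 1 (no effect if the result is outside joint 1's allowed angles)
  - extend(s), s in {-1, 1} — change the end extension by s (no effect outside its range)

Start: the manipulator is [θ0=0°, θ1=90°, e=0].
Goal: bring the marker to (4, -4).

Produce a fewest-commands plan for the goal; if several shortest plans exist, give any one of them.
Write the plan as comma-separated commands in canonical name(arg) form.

rotate(0, -90)

begin: [θ0=0°, θ1=90°, e=0]
step 1 (rotate(0, -90)): [θ0=270°, θ1=90°, e=0]
nothing shorter than 1 reaches the goal.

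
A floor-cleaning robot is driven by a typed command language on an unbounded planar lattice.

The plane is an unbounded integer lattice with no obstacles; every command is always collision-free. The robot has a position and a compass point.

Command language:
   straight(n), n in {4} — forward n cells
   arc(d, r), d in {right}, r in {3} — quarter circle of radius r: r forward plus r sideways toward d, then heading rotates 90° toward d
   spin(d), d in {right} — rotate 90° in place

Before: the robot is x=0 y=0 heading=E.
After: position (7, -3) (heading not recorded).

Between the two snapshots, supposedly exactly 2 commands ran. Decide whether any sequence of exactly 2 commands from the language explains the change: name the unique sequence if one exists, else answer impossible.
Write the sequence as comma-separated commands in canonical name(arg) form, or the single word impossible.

straight(4), arc(right, 3)

key: running arc(right, 3) before straight(4) would end elsewhere — order is forced
start: x=0 y=0 heading=E
t=1 straight(4) ⇒ x=4 y=0 heading=E
t=2 arc(right, 3) ⇒ x=7 y=-3 heading=S
all 9 alternatives checked — unique.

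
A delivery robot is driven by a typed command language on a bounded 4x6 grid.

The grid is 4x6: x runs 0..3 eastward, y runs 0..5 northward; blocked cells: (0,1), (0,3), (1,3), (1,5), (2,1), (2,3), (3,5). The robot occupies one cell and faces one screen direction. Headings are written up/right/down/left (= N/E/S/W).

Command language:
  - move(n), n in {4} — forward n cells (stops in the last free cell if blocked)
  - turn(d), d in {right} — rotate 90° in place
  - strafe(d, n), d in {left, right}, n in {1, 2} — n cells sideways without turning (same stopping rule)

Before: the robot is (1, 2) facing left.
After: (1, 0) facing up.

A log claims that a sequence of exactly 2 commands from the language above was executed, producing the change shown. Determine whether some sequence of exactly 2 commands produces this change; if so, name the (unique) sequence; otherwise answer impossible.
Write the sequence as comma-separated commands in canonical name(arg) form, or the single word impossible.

strafe(left, 2), turn(right)

key: position moved to (1,0) AND the heading swung to N — translation plus rotation needed
begin: (1, 2) facing left
1. strafe(left, 2) → (1, 0) facing left
2. turn(right) → (1, 0) facing up
uniquely the one of 36 2-step routes that fits.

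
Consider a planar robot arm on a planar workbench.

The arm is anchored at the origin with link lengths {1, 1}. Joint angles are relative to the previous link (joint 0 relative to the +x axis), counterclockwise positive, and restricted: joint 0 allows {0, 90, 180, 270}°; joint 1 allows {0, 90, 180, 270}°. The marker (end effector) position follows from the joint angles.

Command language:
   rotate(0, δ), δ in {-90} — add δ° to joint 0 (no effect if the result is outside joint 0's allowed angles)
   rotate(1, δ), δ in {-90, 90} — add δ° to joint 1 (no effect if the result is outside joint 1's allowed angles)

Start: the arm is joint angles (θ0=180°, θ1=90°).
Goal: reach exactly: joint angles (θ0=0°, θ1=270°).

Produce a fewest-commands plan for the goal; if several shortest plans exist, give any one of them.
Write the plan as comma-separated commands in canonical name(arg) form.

start: joint angles (θ0=180°, θ1=90°)
t=1 rotate(0, -90) ⇒ joint angles (θ0=90°, θ1=90°)
t=2 rotate(0, -90) ⇒ joint angles (θ0=0°, θ1=90°)
t=3 rotate(1, -90) ⇒ joint angles (θ0=0°, θ1=0°)
t=4 rotate(1, -90) ⇒ joint angles (θ0=0°, θ1=270°)
no 3-step plan works, so 4 is optimal.

rotate(0, -90), rotate(0, -90), rotate(1, -90), rotate(1, -90)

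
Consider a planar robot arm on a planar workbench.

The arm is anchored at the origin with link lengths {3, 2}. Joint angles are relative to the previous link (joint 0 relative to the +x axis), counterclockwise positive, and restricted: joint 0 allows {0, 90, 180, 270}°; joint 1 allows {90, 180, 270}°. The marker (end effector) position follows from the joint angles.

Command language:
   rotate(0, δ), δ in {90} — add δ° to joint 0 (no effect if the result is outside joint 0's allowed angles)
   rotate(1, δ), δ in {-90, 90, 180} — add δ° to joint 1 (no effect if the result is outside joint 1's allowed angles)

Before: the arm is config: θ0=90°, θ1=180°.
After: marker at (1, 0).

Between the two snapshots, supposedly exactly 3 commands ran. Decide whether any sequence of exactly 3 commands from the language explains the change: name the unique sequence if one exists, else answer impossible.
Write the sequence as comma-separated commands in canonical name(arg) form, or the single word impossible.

rotate(0, 90), rotate(0, 90), rotate(0, 90)

from: config: θ0=90°, θ1=180°
1. rotate(0, 90) → config: θ0=180°, θ1=180°
2. rotate(0, 90) → config: θ0=270°, θ1=180°
3. rotate(0, 90) → config: θ0=0°, θ1=180°
no rival 3-sequence matches.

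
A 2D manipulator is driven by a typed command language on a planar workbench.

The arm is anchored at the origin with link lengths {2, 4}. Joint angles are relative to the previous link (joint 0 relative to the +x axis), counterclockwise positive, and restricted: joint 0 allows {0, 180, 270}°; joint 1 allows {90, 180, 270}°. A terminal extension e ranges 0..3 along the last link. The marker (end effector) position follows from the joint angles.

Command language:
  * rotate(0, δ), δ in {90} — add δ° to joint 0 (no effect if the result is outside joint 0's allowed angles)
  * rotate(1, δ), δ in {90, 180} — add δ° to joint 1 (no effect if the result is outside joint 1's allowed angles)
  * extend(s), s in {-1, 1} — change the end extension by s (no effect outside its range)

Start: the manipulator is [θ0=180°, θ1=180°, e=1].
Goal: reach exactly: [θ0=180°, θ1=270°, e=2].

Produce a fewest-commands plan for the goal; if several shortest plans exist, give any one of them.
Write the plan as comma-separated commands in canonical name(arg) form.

rotate(1, 90), extend(1)

t0: [θ0=180°, θ1=180°, e=1]
t=1 rotate(1, 90) ⇒ [θ0=180°, θ1=270°, e=1]
t=2 extend(1) ⇒ [θ0=180°, θ1=270°, e=2]
no 1-step plan works, so 2 is optimal.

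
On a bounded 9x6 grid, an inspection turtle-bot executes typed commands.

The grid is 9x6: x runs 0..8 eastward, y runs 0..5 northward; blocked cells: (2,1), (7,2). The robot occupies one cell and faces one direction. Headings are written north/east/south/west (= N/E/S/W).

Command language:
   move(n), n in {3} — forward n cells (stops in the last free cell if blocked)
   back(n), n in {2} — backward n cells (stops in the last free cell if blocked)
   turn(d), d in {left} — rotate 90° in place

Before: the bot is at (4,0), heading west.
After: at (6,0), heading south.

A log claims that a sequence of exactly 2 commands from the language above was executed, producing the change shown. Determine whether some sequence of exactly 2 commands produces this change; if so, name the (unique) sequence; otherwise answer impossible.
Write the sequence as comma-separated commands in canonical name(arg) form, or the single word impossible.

key: cell and facing (now S) both changed — the 2 commands mix motion and turning
t0: at (4,0), heading west
1. back(2) → at (6,0), heading west
2. turn(left) → at (6,0), heading south
uniquely the one of 9 2-step routes that fits.

back(2), turn(left)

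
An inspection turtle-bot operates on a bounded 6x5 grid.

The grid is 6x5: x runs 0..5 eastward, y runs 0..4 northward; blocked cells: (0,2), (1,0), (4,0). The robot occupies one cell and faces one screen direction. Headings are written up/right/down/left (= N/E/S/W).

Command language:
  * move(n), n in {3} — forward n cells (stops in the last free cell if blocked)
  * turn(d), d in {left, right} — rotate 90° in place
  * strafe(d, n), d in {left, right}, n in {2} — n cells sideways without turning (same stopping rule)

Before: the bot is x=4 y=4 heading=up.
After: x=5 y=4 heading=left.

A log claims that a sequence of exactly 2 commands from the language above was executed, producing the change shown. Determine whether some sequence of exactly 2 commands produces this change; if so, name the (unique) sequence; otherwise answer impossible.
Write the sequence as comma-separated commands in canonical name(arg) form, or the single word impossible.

strafe(right, 2), turn(left)

key: running turn(left) before strafe(right, 2) would end elsewhere — order is forced
from: x=4 y=4 heading=up
[1] after strafe(right, 2): x=5 y=4 heading=up
[2] after turn(left): x=5 y=4 heading=left
all 25 alternatives checked — unique.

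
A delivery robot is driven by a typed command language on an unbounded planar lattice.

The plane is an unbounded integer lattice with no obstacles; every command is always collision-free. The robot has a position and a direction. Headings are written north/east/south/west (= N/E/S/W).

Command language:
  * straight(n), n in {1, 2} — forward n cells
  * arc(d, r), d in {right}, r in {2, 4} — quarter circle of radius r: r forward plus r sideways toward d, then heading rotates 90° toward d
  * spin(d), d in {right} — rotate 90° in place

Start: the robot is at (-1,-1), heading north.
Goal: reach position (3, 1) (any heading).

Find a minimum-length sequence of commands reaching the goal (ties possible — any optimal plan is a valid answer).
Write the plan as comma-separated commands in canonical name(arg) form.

arc(right, 2), straight(2)

initial: at (-1,-1), heading north
1. arc(right, 2) → at (1,1), heading east
2. straight(2) → at (3,1), heading east
shorter routes all fall short; 2 is best.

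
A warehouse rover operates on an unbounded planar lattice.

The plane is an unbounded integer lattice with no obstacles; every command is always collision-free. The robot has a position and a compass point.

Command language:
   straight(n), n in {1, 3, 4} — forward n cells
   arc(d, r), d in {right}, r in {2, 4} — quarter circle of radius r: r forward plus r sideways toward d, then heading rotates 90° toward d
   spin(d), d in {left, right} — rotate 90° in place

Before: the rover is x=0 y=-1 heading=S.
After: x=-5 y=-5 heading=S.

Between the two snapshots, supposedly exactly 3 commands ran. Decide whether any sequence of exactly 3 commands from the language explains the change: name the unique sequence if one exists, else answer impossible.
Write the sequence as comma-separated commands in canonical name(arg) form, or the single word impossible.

arc(right, 4), straight(1), spin(left)

key: running spin(left) before arc(right, 4) would end elsewhere — order is forced
start: x=0 y=-1 heading=S
step 1 (arc(right, 4)): x=-4 y=-5 heading=W
step 2 (straight(1)): x=-5 y=-5 heading=W
step 3 (spin(left)): x=-5 y=-5 heading=S
all 343 alternatives checked — unique.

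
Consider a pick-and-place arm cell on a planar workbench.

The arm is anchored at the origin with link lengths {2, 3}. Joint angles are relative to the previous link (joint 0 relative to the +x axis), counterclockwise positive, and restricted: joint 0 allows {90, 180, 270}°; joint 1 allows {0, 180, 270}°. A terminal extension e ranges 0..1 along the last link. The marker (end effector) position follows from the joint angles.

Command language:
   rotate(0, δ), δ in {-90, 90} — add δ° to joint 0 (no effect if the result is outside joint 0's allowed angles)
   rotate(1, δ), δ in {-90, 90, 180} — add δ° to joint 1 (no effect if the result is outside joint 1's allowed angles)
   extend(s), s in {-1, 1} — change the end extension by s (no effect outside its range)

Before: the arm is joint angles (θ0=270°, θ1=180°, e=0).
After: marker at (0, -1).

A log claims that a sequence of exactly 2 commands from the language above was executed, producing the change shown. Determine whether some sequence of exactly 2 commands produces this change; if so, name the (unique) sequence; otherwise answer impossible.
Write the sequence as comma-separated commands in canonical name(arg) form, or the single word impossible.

t0: joint angles (θ0=270°, θ1=180°, e=0)
step 1 (rotate(0, -90)): joint angles (θ0=180°, θ1=180°, e=0)
step 2 (rotate(0, -90)): joint angles (θ0=90°, θ1=180°, e=0)
no rival 2-sequence matches.

rotate(0, -90), rotate(0, -90)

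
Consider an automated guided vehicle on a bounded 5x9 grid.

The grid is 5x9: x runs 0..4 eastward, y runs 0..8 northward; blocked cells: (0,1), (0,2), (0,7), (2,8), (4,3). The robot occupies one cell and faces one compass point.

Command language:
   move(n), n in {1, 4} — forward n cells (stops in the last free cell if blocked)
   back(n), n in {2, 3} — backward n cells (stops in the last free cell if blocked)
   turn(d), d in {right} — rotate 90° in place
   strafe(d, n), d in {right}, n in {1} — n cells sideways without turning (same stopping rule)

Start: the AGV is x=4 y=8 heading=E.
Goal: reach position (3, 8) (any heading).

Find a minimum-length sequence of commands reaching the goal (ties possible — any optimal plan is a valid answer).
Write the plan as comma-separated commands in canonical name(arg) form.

back(3)

t0: x=4 y=8 heading=E
1. back(3) → x=3 y=8 heading=E
minimal: 1 command(s), checked below 1.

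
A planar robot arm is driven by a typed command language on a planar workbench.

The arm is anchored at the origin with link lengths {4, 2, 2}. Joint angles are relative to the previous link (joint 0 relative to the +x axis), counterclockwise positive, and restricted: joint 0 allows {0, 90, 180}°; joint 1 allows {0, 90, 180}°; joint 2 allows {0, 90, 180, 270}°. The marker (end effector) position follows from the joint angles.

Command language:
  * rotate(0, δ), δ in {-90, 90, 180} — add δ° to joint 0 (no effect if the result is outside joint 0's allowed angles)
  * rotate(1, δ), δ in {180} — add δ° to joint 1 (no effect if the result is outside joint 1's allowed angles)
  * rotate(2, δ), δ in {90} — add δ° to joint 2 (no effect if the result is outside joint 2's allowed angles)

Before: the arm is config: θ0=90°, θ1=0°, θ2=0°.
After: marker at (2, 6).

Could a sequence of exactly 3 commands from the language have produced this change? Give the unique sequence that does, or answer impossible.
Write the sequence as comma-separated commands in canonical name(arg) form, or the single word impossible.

rotate(2, 90), rotate(2, 90), rotate(2, 90)

begin: config: θ0=90°, θ1=0°, θ2=0°
1. rotate(2, 90) → config: θ0=90°, θ1=0°, θ2=90°
2. rotate(2, 90) → config: θ0=90°, θ1=0°, θ2=180°
3. rotate(2, 90) → config: θ0=90°, θ1=0°, θ2=270°
no rival 3-sequence matches.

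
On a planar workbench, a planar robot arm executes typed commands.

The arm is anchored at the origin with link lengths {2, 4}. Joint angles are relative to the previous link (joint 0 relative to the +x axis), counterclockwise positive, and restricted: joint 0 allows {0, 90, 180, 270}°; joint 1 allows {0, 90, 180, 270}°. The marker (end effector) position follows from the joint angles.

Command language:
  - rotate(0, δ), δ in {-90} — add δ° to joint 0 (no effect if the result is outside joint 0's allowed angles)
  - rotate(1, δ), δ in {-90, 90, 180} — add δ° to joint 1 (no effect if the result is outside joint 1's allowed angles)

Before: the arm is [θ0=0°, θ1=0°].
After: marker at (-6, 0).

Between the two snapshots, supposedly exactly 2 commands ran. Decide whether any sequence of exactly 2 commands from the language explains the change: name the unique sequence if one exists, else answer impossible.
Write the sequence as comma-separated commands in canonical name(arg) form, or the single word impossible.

from: [θ0=0°, θ1=0°]
[1] after rotate(0, -90): [θ0=270°, θ1=0°]
[2] after rotate(0, -90): [θ0=180°, θ1=0°]
no other 2-command option fits: unique.

rotate(0, -90), rotate(0, -90)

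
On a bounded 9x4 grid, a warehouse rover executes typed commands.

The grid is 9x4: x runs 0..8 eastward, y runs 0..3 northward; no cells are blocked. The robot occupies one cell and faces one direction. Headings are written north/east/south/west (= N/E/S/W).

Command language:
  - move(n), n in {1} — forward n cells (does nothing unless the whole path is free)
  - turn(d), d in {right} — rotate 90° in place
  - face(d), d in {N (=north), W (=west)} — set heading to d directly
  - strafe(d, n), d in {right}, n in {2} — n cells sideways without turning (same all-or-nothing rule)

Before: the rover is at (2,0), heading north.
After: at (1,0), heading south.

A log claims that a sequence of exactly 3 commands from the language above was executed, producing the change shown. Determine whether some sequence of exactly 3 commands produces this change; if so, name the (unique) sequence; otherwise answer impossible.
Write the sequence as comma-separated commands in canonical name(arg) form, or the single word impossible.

impossible

every 3-command combo misses the target.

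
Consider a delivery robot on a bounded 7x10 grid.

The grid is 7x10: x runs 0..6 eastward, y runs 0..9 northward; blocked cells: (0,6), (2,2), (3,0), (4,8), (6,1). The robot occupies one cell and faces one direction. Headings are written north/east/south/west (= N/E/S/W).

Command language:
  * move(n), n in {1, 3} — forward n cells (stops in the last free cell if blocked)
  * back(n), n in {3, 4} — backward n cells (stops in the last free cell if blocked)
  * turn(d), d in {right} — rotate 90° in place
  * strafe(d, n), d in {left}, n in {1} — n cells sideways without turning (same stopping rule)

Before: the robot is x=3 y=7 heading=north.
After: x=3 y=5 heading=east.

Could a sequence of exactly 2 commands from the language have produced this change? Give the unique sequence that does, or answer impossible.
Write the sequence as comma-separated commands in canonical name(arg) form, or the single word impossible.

checked all 2-command options: none fits.

impossible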